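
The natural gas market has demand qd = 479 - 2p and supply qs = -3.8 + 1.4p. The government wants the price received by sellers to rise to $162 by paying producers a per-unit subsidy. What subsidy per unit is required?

At a seller price of 162, quantity supplied is -3.8 + 1.4·162 = 223.
Buyers absorb 223 only when they pay pb with 479 − 2·pb = 223, i.e. pb = 128.
s = ps − pb = 162 − 128 = 34.

Required subsidy s = $34 per unit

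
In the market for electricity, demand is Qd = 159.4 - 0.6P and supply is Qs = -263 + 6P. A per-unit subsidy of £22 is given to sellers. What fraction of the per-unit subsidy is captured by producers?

Producer share = 1/11

Pre-subsidy: 159.4 - 0.6P = -263 + 6P gives P* = 64, Q* = 121.
With the subsidy, sellers receive Ps = Pb + 22 for each unit, where Pb is the price buyers pay.
Supply in terms of Pb becomes Qs = -263 + 6(Pb + 22) = -131 + 6Pb. Setting this equal to demand: 159.4 - 0.6Pb = -131 + 6Pb, so Pb = 44.
Sellers receive Ps = 44 + 22 = 66; Q' = 159.4 − 0.6·44 = 133.
Buyers' price falls by P* − Pb = 64 − 44 = 20; sellers' price rises by Ps − P* = 66 − 64 = 2.
So producers capture 2/22 = 1/11 of each unit of subsidy.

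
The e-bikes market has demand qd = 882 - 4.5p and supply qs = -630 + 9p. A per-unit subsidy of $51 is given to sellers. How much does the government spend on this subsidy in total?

Pre-subsidy: 882 - 4.5p = -630 + 9p gives p* = 112, q* = 378.
With the subsidy, sellers receive ps = pb + 51 for each unit, where pb is the price buyers pay.
Supply in terms of pb becomes qs = -630 + 9(pb + 51) = -171 + 9pb. Setting this equal to demand: 882 - 4.5pb = -171 + 9pb, so pb = 78.
Sellers receive ps = 78 + 51 = 129; q' = 882 − 4.5·78 = 531.
Government outlay = subsidy × quantity = 51 × 531 = 27081.

Government cost = $27081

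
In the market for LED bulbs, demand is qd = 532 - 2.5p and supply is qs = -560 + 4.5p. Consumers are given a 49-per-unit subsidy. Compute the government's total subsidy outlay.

Government cost = 10816.75

Pre-subsidy: 532 - 2.5p = -560 + 4.5p gives p* = 156, q* = 142.
With the rebate, buyers effectively pay pb = ps − 49, where ps is the price sellers receive.
Demand in terms of ps becomes qd = 532 − 2.5(ps − 49) = 654.5 - 2.5ps. Setting this equal to supply: 654.5 - 2.5ps = -560 + 4.5ps, so ps = 173.5.
Buyers pay pb = 173.5 − 49 = 124.5; q' = -560 + 4.5·173.5 = 220.75.
Government outlay = subsidy × quantity = 49 × 220.75 = 10816.75.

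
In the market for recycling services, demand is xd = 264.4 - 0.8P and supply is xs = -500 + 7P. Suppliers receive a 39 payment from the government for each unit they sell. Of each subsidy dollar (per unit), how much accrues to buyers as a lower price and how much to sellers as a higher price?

Buyers gain 35 per unit; sellers gain 4 per unit

Pre-subsidy: 264.4 - 0.8P = -500 + 7P gives P* = 98, x* = 186.
With the subsidy, sellers receive Ps = Pb + 39 for each unit, where Pb is the price buyers pay.
Supply in terms of Pb becomes xs = -500 + 7(Pb + 39) = -227 + 7Pb. Setting this equal to demand: 264.4 - 0.8Pb = -227 + 7Pb, so Pb = 63.
Sellers receive Ps = 63 + 39 = 102; x' = 264.4 − 0.8·63 = 214.
Buyers' price falls by P* − Pb = 98 − 63 = 35; sellers' price rises by Ps − P* = 102 − 98 = 4.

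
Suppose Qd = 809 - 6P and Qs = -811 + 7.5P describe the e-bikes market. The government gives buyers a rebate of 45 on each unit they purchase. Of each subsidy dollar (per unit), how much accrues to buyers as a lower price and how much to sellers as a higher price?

Pre-subsidy: 809 - 6P = -811 + 7.5P gives P* = 120, Q* = 89.
With the rebate, buyers effectively pay Pb = Ps − 45, where Ps is the price sellers receive.
Demand in terms of Ps becomes Qd = 809 − 6(Ps − 45) = 1079 - 6Ps. Setting this equal to supply: 1079 - 6Ps = -811 + 7.5Ps, so Ps = 140.
Buyers pay Pb = 140 − 45 = 95; Q' = -811 + 7.5·140 = 239.
Buyers' price falls by P* − Pb = 120 − 95 = 25; sellers' price rises by Ps − P* = 140 − 120 = 20.

Buyers gain 25 per unit; sellers gain 20 per unit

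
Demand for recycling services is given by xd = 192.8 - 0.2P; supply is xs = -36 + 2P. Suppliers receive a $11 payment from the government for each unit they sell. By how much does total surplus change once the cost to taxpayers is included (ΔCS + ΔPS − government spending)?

Pre-subsidy: 192.8 - 0.2P = -36 + 2P gives P* = 104, x* = 172.
With the subsidy, sellers receive Ps = Pb + 11 for each unit, where Pb is the price buyers pay.
Supply in terms of Pb becomes xs = -36 + 2(Pb + 11) = -14 + 2Pb. Setting this equal to demand: 192.8 - 0.2Pb = -14 + 2Pb, so Pb = 94.
Sellers receive Ps = 94 + 11 = 105; x' = 192.8 − 0.2·94 = 174.
ΔCS = ½(172 + 174)(104 − 94) = 1730; ΔPS = ½(172 + 174)(105 − 104) = 173.
Government spending = 11 × 174 = 1914.
Net change = 1730 + 173 − 1914 = -11. The loss equals the DWL triangle ½·11·2.

Net change in total surplus = -$11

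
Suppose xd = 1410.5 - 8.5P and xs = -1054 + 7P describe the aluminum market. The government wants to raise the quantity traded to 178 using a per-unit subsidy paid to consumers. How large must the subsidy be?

Required subsidy s = 31 per unit

At x = 178, invert demand for the buyer price: Pb = (1410.5 − 178)/8.5 = 145; invert supply for the seller price: Ps = (178 − (-1054))/7 = 176.
The subsidy must fill the gap: s = Ps − Pb = 176 − 145 = 31.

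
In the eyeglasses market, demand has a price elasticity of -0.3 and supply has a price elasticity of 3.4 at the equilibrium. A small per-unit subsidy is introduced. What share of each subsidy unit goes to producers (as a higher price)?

For a small subsidy around the equilibrium, the benefit split depends on the relative slopes, which at a point are proportional to the elasticities.
Buyer share = εs/(εs + |εd|) = 3.4/(3.4 + 0.3) = 34/37; seller share = |εd|/(εs + |εd|) = 3/37.
So producers capture 3/37 of the subsidy.

Producer share = 3/37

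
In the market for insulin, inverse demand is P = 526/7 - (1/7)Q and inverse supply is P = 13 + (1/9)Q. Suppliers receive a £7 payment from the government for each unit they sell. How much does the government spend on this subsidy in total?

Government cost = £1905.75

Pre-subsidy: 526/7 - (1/7)Q = 13 + (1/9)Q gives Q* = 244.6875 and P* = 40.1875.
With the subsidy, sellers receive Ps = Pb + 7 for each unit, where Pb is the price buyers pay.
On the curves, Pb = 526/7 - (1/7)Q and Ps = 13 + (1/9)Q; the wedge Ps − Pb = 7 gives 13 + (1/9)Q − (526/7 - (1/7)Q) = 7, so Q' = 272.25.
Then Pb = 526/7 − (1/7)·272.25 = 36.25 and Ps = 13 + (1/9)·272.25 = 43.25.
Government outlay = subsidy × quantity = 7 × 272.25 = 1905.75.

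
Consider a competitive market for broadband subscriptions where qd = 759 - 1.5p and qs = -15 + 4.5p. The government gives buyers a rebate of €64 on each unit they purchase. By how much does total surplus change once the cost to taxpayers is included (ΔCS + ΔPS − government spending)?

Net change in total surplus = -€2304

Pre-subsidy: 759 - 1.5p = -15 + 4.5p gives p* = 129, q* = 565.5.
With the rebate, buyers effectively pay pb = ps − 64, where ps is the price sellers receive.
Demand in terms of ps becomes qd = 759 − 1.5(ps − 64) = 855 - 1.5ps. Setting this equal to supply: 855 - 1.5ps = -15 + 4.5ps, so ps = 145.
Buyers pay pb = 145 − 64 = 81; q' = -15 + 4.5·145 = 637.5.
ΔCS = ½(565.5 + 637.5)(129 − 81) = 28872; ΔPS = ½(565.5 + 637.5)(145 − 129) = 9624.
Government spending = 64 × 637.5 = 40800.
Net change = 28872 + 9624 − 40800 = -2304. The loss equals the DWL triangle ½·64·72.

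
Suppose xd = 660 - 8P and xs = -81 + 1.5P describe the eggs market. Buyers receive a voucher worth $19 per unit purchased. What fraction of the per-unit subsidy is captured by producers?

Pre-subsidy: 660 - 8P = -81 + 1.5P gives P* = 78, x* = 36.
With the rebate, buyers effectively pay Pb = Ps − 19, where Ps is the price sellers receive.
Demand in terms of Ps becomes xd = 660 − 8(Ps − 19) = 812 - 8Ps. Setting this equal to supply: 812 - 8Ps = -81 + 1.5Ps, so Ps = 94.
Buyers pay Pb = 94 − 19 = 75; x' = -81 + 1.5·94 = 60.
Buyers' price falls by P* − Pb = 78 − 75 = 3; sellers' price rises by Ps − P* = 94 − 78 = 16.
So producers capture 16/19 = 16/19 of each unit of subsidy.

Producer share = 16/19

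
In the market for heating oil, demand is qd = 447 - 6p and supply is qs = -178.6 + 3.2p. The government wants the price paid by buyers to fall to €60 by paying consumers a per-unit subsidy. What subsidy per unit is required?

At a buyer price of 60, quantity demanded is 447 − 6·60 = 87.
Sellers supply 87 only when they receive ps with -178.6 + 3.2·ps = 87, i.e. ps = 83.
s = ps − pb = 83 − 60 = 23.

Required subsidy s = €23 per unit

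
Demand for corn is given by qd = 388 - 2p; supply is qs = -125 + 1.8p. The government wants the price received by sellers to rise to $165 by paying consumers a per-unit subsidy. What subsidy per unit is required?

Required subsidy s = $57 per unit

At a seller price of 165, quantity supplied is -125 + 1.8·165 = 172.
Buyers absorb 172 only when they pay pb with 388 − 2·pb = 172, i.e. pb = 108.
s = ps − pb = 165 − 108 = 57.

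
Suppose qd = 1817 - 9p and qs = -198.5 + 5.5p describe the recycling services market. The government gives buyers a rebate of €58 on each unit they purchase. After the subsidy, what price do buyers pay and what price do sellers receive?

Pre-subsidy: 1817 - 9p = -198.5 + 5.5p gives p* = 139, q* = 566.
With the rebate, buyers effectively pay pb = ps − 58, where ps is the price sellers receive.
Demand in terms of ps becomes qd = 1817 − 9(ps − 58) = 2339 - 9ps. Setting this equal to supply: 2339 - 9ps = -198.5 + 5.5ps, so ps = 175.
Buyers pay pb = 175 − 58 = 117; q' = -198.5 + 5.5·175 = 764.

Buyers pay €117; sellers receive €175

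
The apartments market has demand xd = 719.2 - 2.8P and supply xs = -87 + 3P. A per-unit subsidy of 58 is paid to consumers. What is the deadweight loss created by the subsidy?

Pre-subsidy: 719.2 - 2.8P = -87 + 3P gives P* = 139, x* = 330.
With the rebate, buyers effectively pay Pb = Ps − 58, where Ps is the price sellers receive.
Demand in terms of Ps becomes xd = 719.2 − 2.8(Ps − 58) = 881.6 - 2.8Ps. Setting this equal to supply: 881.6 - 2.8Ps = -87 + 3Ps, so Ps = 167.
Buyers pay Pb = 167 − 58 = 109; x' = -87 + 3·167 = 414.
The subsidy expands output by 414 − 330 = 84 past the efficient level; on those units the gap between marginal cost and willingness to pay runs from 0 up to 58.
DWL = ½ × 58 × 84 = 2436.

Deadweight loss = 2436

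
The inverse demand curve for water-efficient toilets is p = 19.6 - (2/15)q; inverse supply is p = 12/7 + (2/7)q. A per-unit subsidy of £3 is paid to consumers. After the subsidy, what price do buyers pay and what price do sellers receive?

Buyers pay 285/22; sellers receive 351/22

Pre-subsidy: 19.6 - (2/15)q = 12/7 + (2/7)q gives q* = 939/22 and p* = 153/11.
With the rebate, buyers effectively pay pb = ps − 3, where ps is the price sellers receive.
On the curves, pb = 19.6 - (2/15)q and ps = 12/7 + (2/7)q; the wedge ps − pb = 3 gives 12/7 + (2/7)q − (19.6 - (2/15)q) = 3, so q' = 2193/44.
Then pb = 19.6 − (2/15)·(2193/44) = 285/22 and ps = 12/7 + (2/7)·(2193/44) = 351/22.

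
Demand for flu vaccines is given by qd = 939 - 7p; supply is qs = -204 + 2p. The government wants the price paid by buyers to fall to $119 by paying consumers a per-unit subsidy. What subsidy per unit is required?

Required subsidy s = $36 per unit

At a buyer price of 119, quantity demanded is 939 − 7·119 = 106.
Sellers supply 106 only when they receive ps with -204 + 2·ps = 106, i.e. ps = 155.
s = ps − pb = 155 − 119 = 36.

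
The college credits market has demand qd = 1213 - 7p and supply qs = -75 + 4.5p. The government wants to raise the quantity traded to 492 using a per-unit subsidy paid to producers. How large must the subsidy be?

At q = 492, invert demand for the buyer price: pb = (1213 − 492)/7 = 103; invert supply for the seller price: ps = (492 − (-75))/4.5 = 126.
The subsidy must fill the gap: s = ps − pb = 126 − 103 = 23.

Required subsidy s = 23 per unit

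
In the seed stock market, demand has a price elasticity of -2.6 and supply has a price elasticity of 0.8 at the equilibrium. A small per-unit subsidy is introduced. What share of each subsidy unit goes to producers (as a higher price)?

For a small subsidy around the equilibrium, the benefit split depends on the relative slopes, which at a point are proportional to the elasticities.
Buyer share = εs/(εs + |εd|) = 0.8/(0.8 + 2.6) = 4/17; seller share = |εd|/(εs + |εd|) = 13/17.
So producers capture 13/17 of the subsidy.

Producer share = 13/17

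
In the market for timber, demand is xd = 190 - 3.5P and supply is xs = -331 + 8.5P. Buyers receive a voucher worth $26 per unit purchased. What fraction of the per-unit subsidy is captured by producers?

Pre-subsidy: 190 - 3.5P = -331 + 8.5P gives P* = 521/12, x* = 913/24.
With the rebate, buyers effectively pay Pb = Ps − 26, where Ps is the price sellers receive.
Demand in terms of Ps becomes xd = 190 − 3.5(Ps − 26) = 281 - 3.5Ps. Setting this equal to supply: 281 - 3.5Ps = -331 + 8.5Ps, so Ps = 51.
Buyers pay Pb = 51 − 26 = 25; x' = -331 + 8.5·51 = 102.5.
Buyers' price falls by P* − Pb = 521/12 − 25 = 221/12; sellers' price rises by Ps − P* = 51 − 521/12 = 91/12.
So producers capture (91/12)/26 = 7/24 of each unit of subsidy.

Producer share = 7/24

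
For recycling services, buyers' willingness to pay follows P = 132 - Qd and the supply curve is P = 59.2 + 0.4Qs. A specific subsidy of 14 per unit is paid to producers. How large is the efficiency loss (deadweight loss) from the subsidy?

Pre-subsidy: 132 - Q = 59.2 + 0.4Q gives Q* = 52 and P* = 80.
With the subsidy, sellers receive Ps = Pb + 14 for each unit, where Pb is the price buyers pay.
On the curves, Pb = 132 - Q and Ps = 59.2 + 0.4Q; the wedge Ps − Pb = 14 gives 59.2 + 0.4Q − (132 - Q) = 14, so Q' = 62.
Then Pb = 132 − 1·62 = 70 and Ps = 59.2 + 0.4·62 = 84.
The subsidy expands output by 62 − 52 = 10 past the efficient level; on those units the gap between marginal cost and willingness to pay runs from 0 up to 14.
DWL = ½ × 14 × 10 = 70.

Deadweight loss = 70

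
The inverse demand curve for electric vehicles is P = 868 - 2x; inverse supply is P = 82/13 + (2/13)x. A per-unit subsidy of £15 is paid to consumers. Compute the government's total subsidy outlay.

Pre-subsidy: 868 - 2x = 82/13 + (2/13)x gives x* = 5601/14 and P* = 475/7.
With the rebate, buyers effectively pay Pb = Ps − 15, where Ps is the price sellers receive.
On the curves, Pb = 868 - 2x and Ps = 82/13 + (2/13)x; the wedge Ps − Pb = 15 gives 82/13 + (2/13)x − (868 - 2x) = 15, so x' = 11397/28.
Then Pb = 868 − 2·(11397/28) = 755/14 and Ps = 82/13 + (2/13)·(11397/28) = 965/14.
Government outlay = subsidy × quantity = 15 × 11397/28 = 170955/28.

Government cost = 170955/28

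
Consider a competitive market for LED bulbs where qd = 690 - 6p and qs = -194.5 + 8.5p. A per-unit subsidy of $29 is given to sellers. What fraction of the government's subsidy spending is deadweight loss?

Pre-subsidy: 690 - 6p = -194.5 + 8.5p gives p* = 61, q* = 324.
With the subsidy, sellers receive ps = pb + 29 for each unit, where pb is the price buyers pay.
Supply in terms of pb becomes qs = -194.5 + 8.5(pb + 29) = 52 + 8.5pb. Setting this equal to demand: 690 - 6pb = 52 + 8.5pb, so pb = 44.
Sellers receive ps = 44 + 29 = 73; q' = 690 − 6·44 = 426.
ΔCS = ½(324 + 426)(61 − 44) = 6375; ΔPS = ½(324 + 426)(73 − 61) = 4500.
Government spending = 29 × 426 = 12354.
DWL = ½ × 29 × (426 − 324) = 1479; fraction = 1479 / 12354 = 17/142.

DWL / government spending = 17/142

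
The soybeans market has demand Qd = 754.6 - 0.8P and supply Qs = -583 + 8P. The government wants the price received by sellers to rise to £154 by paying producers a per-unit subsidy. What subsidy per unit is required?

Required subsidy s = £22 per unit

At a seller price of 154, quantity supplied is -583 + 8·154 = 649.
Buyers absorb 649 only when they pay Pb with 754.6 − 0.8·Pb = 649, i.e. Pb = 132.
s = Ps − Pb = 154 − 132 = 22.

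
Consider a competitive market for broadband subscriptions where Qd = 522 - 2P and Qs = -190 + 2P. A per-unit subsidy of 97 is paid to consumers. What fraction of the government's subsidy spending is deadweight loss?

DWL / government spending = 97/526

Pre-subsidy: 522 - 2P = -190 + 2P gives P* = 178, Q* = 166.
With the rebate, buyers effectively pay Pb = Ps − 97, where Ps is the price sellers receive.
Demand in terms of Ps becomes Qd = 522 − 2(Ps − 97) = 716 - 2Ps. Setting this equal to supply: 716 - 2Ps = -190 + 2Ps, so Ps = 226.5.
Buyers pay Pb = 226.5 − 97 = 129.5; Q' = -190 + 2·226.5 = 263.
ΔCS = ½(166 + 263)(178 − 129.5) = 10403.25; ΔPS = ½(166 + 263)(226.5 − 178) = 10403.25.
Government spending = 97 × 263 = 25511.
DWL = ½ × 97 × (263 − 166) = 4704.5; fraction = 4704.5 / 25511 = 97/526.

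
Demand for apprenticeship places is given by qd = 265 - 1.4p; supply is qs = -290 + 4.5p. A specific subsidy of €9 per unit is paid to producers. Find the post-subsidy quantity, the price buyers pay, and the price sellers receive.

Pre-subsidy: 265 - 1.4p = -290 + 4.5p gives p* = 5550/59, q* = 7865/59.
With the subsidy, sellers receive ps = pb + 9 for each unit, where pb is the price buyers pay.
Supply in terms of pb becomes qs = -290 + 4.5(pb + 9) = -249.5 + 4.5pb. Setting this equal to demand: 265 - 1.4pb = -249.5 + 4.5pb, so pb = 5145/59.
Sellers receive ps = 5145/59 + 9 = 5676/59; q' = 265 − 1.4·(5145/59) = 8432/59.

q' = 8432/59; buyers pay 5145/59; sellers receive 5676/59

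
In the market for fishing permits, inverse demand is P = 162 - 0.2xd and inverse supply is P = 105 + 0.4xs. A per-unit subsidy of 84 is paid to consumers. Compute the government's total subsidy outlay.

Pre-subsidy: 162 - 0.2x = 105 + 0.4x gives x* = 95 and P* = 143.
With the rebate, buyers effectively pay Pb = Ps − 84, where Ps is the price sellers receive.
On the curves, Pb = 162 - 0.2x and Ps = 105 + 0.4x; the wedge Ps − Pb = 84 gives 105 + 0.4x − (162 - 0.2x) = 84, so x' = 235.
Then Pb = 162 − 0.2·235 = 115 and Ps = 105 + 0.4·235 = 199.
Government outlay = subsidy × quantity = 84 × 235 = 19740.

Government cost = 19740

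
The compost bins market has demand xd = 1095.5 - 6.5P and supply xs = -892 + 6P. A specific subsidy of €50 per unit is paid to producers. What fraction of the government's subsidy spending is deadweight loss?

DWL / government spending = 39/109

Pre-subsidy: 1095.5 - 6.5P = -892 + 6P gives P* = 159, x* = 62.
With the subsidy, sellers receive Ps = Pb + 50 for each unit, where Pb is the price buyers pay.
Supply in terms of Pb becomes xs = -892 + 6(Pb + 50) = -592 + 6Pb. Setting this equal to demand: 1095.5 - 6.5Pb = -592 + 6Pb, so Pb = 135.
Sellers receive Ps = 135 + 50 = 185; x' = 1095.5 − 6.5·135 = 218.
ΔCS = ½(62 + 218)(159 − 135) = 3360; ΔPS = ½(62 + 218)(185 − 159) = 3640.
Government spending = 50 × 218 = 10900.
DWL = ½ × 50 × (218 − 62) = 3900; fraction = 3900 / 10900 = 39/109.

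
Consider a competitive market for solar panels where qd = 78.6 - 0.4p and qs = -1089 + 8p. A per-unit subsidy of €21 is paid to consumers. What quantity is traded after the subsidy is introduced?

q' = 31

Pre-subsidy: 78.6 - 0.4p = -1089 + 8p gives p* = 139, q* = 23.
With the rebate, buyers effectively pay pb = ps − 21, where ps is the price sellers receive.
Demand in terms of ps becomes qd = 78.6 − 0.4(ps − 21) = 87 - 0.4ps. Setting this equal to supply: 87 - 0.4ps = -1089 + 8ps, so ps = 140.
Buyers pay pb = 140 − 21 = 119; q' = -1089 + 8·140 = 31.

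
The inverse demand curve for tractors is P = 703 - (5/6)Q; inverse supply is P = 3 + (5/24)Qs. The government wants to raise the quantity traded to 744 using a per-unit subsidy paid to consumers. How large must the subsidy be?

Required subsidy s = 75 per unit

At Q = 744, from the demand curve buyers pay Pb = 703 − (5/6)·744 = 83; from the supply curve sellers need Ps = 3 + (5/24)·744 = 158.
The subsidy must fill the gap: s = Ps − Pb = 158 − 83 = 75.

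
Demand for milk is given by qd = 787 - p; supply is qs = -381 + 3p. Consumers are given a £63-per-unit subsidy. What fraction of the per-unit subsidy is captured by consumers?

Consumer share = 0.75

Pre-subsidy: 787 - p = -381 + 3p gives p* = 292, q* = 495.
With the rebate, buyers effectively pay pb = ps − 63, where ps is the price sellers receive.
Demand in terms of ps becomes qd = 787 − 1(ps − 63) = 850 - ps. Setting this equal to supply: 850 - ps = -381 + 3ps, so ps = 307.75.
Buyers pay pb = 307.75 − 63 = 244.75; q' = -381 + 3·307.75 = 542.25.
Buyers' price falls by p* − pb = 292 − 244.75 = 47.25; sellers' price rises by ps − p* = 307.75 − 292 = 15.75.
So consumers capture 47.25/63 = 0.75 of each unit of subsidy.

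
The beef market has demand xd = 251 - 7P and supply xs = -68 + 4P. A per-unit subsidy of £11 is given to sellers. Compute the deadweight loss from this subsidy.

Pre-subsidy: 251 - 7P = -68 + 4P gives P* = 29, x* = 48.
With the subsidy, sellers receive Ps = Pb + 11 for each unit, where Pb is the price buyers pay.
Supply in terms of Pb becomes xs = -68 + 4(Pb + 11) = -24 + 4Pb. Setting this equal to demand: 251 - 7Pb = -24 + 4Pb, so Pb = 25.
Sellers receive Ps = 25 + 11 = 36; x' = 251 − 7·25 = 76.
The subsidy expands output by 76 − 48 = 28 past the efficient level; on those units the gap between marginal cost and willingness to pay runs from 0 up to 11.
DWL = ½ × 11 × 28 = 154.

Deadweight loss = £154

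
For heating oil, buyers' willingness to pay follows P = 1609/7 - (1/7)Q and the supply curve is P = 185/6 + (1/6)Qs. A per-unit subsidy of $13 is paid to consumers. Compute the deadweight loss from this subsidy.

Deadweight loss = $273

Pre-subsidy: 1609/7 - (1/7)Q = 185/6 + (1/6)Q gives Q* = 643 and P* = 138.
With the rebate, buyers effectively pay Pb = Ps − 13, where Ps is the price sellers receive.
On the curves, Pb = 1609/7 - (1/7)Q and Ps = 185/6 + (1/6)Q; the wedge Ps − Pb = 13 gives 185/6 + (1/6)Q − (1609/7 - (1/7)Q) = 13, so Q' = 685.
Then Pb = 1609/7 − (1/7)·685 = 132 and Ps = 185/6 + (1/6)·685 = 145.
The subsidy expands output by 685 − 643 = 42 past the efficient level; on those units the gap between marginal cost and willingness to pay runs from 0 up to 13.
DWL = ½ × 13 × 42 = 273.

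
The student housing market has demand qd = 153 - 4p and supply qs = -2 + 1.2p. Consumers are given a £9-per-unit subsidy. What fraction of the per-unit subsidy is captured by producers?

Producer share = 10/13

Pre-subsidy: 153 - 4p = -2 + 1.2p gives p* = 775/26, q* = 439/13.
With the rebate, buyers effectively pay pb = ps − 9, where ps is the price sellers receive.
Demand in terms of ps becomes qd = 153 − 4(ps − 9) = 189 - 4ps. Setting this equal to supply: 189 - 4ps = -2 + 1.2ps, so ps = 955/26.
Buyers pay pb = 955/26 − 9 = 721/26; q' = -2 + 1.2·(955/26) = 547/13.
Buyers' price falls by p* − pb = 775/26 − 721/26 = 27/13; sellers' price rises by ps − p* = 955/26 − 775/26 = 90/13.
So producers capture (90/13)/9 = 10/13 of each unit of subsidy.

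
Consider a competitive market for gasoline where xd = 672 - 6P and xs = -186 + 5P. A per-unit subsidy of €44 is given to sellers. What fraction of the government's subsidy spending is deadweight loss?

DWL / government spending = 5/27

Pre-subsidy: 672 - 6P = -186 + 5P gives P* = 78, x* = 204.
With the subsidy, sellers receive Ps = Pb + 44 for each unit, where Pb is the price buyers pay.
Supply in terms of Pb becomes xs = -186 + 5(Pb + 44) = 34 + 5Pb. Setting this equal to demand: 672 - 6Pb = 34 + 5Pb, so Pb = 58.
Sellers receive Ps = 58 + 44 = 102; x' = 672 − 6·58 = 324.
ΔCS = ½(204 + 324)(78 − 58) = 5280; ΔPS = ½(204 + 324)(102 − 78) = 6336.
Government spending = 44 × 324 = 14256.
DWL = ½ × 44 × (324 − 204) = 2640; fraction = 2640 / 14256 = 5/27.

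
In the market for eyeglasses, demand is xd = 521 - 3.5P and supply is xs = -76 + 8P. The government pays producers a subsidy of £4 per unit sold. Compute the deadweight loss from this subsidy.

Pre-subsidy: 521 - 3.5P = -76 + 8P gives P* = 1194/23, x* = 7804/23.
With the subsidy, sellers receive Ps = Pb + 4 for each unit, where Pb is the price buyers pay.
Supply in terms of Pb becomes xs = -76 + 8(Pb + 4) = -44 + 8Pb. Setting this equal to demand: 521 - 3.5Pb = -44 + 8Pb, so Pb = 1130/23.
Sellers receive Ps = 1130/23 + 4 = 1222/23; x' = 521 − 3.5·(1130/23) = 8028/23.
The subsidy expands output by 8028/23 − 7804/23 = 224/23 past the efficient level; on those units the gap between marginal cost and willingness to pay runs from 0 up to 4.
DWL = ½ × 4 × 224/23 = 448/23.

Deadweight loss = 448/23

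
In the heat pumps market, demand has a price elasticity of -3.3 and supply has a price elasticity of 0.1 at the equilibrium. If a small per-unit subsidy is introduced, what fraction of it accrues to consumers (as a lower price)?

Consumer share = 1/34

For a small subsidy around the equilibrium, the benefit split depends on the relative slopes, which at a point are proportional to the elasticities.
Buyer share = εs/(εs + |εd|) = 0.1/(0.1 + 3.3) = 1/34; seller share = |εd|/(εs + |εd|) = 33/34.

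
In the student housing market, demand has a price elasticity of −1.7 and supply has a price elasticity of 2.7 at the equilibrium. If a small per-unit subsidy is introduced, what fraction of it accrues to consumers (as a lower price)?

For a small subsidy around the equilibrium, the benefit split depends on the relative slopes, which at a point are proportional to the elasticities.
Buyer share = εs/(εs + |εd|) = 2.7/(2.7 + 1.7) = 27/44; seller share = |εd|/(εs + |εd|) = 17/44.

Consumer share = 27/44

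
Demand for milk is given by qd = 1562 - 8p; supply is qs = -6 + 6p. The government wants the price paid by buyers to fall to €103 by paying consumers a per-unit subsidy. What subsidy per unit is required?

At a buyer price of 103, quantity demanded is 1562 − 8·103 = 738.
Sellers supply 738 only when they receive ps with -6 + 6·ps = 738, i.e. ps = 124.
s = ps − pb = 124 − 103 = 21.

Required subsidy s = €21 per unit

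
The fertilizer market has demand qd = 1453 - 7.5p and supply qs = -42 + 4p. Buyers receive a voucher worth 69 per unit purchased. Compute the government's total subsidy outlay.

Pre-subsidy: 1453 - 7.5p = -42 + 4p gives p* = 130, q* = 478.
With the rebate, buyers effectively pay pb = ps − 69, where ps is the price sellers receive.
Demand in terms of ps becomes qd = 1453 − 7.5(ps − 69) = 1970.5 - 7.5ps. Setting this equal to supply: 1970.5 - 7.5ps = -42 + 4ps, so ps = 175.
Buyers pay pb = 175 − 69 = 106; q' = -42 + 4·175 = 658.
Government outlay = subsidy × quantity = 69 × 658 = 45402.

Government cost = 45402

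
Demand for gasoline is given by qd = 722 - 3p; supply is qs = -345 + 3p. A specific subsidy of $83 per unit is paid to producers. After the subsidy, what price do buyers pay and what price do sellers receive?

Pre-subsidy: 722 - 3p = -345 + 3p gives p* = 1067/6, q* = 188.5.
With the subsidy, sellers receive ps = pb + 83 for each unit, where pb is the price buyers pay.
Supply in terms of pb becomes qs = -345 + 3(pb + 83) = -96 + 3pb. Setting this equal to demand: 722 - 3pb = -96 + 3pb, so pb = 409/3.
Sellers receive ps = 409/3 + 83 = 658/3; q' = 722 − 3·(409/3) = 313.

Buyers pay 409/3; sellers receive 658/3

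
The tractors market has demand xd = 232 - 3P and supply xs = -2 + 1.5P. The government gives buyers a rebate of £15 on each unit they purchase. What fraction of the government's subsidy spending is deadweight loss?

Pre-subsidy: 232 - 3P = -2 + 1.5P gives P* = 52, x* = 76.
With the rebate, buyers effectively pay Pb = Ps − 15, where Ps is the price sellers receive.
Demand in terms of Ps becomes xd = 232 − 3(Ps − 15) = 277 - 3Ps. Setting this equal to supply: 277 - 3Ps = -2 + 1.5Ps, so Ps = 62.
Buyers pay Pb = 62 − 15 = 47; x' = -2 + 1.5·62 = 91.
ΔCS = ½(76 + 91)(52 − 47) = 417.5; ΔPS = ½(76 + 91)(62 − 52) = 835.
Government spending = 15 × 91 = 1365.
DWL = ½ × 15 × (91 − 76) = 112.5; fraction = 112.5 / 1365 = 15/182.

DWL / government spending = 15/182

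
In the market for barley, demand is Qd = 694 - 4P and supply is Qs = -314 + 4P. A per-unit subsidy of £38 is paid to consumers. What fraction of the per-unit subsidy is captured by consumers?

Pre-subsidy: 694 - 4P = -314 + 4P gives P* = 126, Q* = 190.
With the rebate, buyers effectively pay Pb = Ps − 38, where Ps is the price sellers receive.
Demand in terms of Ps becomes Qd = 694 − 4(Ps − 38) = 846 - 4Ps. Setting this equal to supply: 846 - 4Ps = -314 + 4Ps, so Ps = 145.
Buyers pay Pb = 145 − 38 = 107; Q' = -314 + 4·145 = 266.
Buyers' price falls by P* − Pb = 126 − 107 = 19; sellers' price rises by Ps − P* = 145 − 126 = 19.
So consumers capture 19/38 = 0.5 of each unit of subsidy.

Consumer share = 0.5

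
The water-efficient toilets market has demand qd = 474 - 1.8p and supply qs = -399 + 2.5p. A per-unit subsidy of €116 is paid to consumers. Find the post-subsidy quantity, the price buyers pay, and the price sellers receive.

q' = 9888/43; buyers pay 5830/43; sellers receive 10818/43

Pre-subsidy: 474 - 1.8p = -399 + 2.5p gives p* = 8730/43, q* = 4668/43.
With the rebate, buyers effectively pay pb = ps − 116, where ps is the price sellers receive.
Demand in terms of ps becomes qd = 474 − 1.8(ps − 116) = 682.8 - 1.8ps. Setting this equal to supply: 682.8 - 1.8ps = -399 + 2.5ps, so ps = 10818/43.
Buyers pay pb = 10818/43 − 116 = 5830/43; q' = -399 + 2.5·(10818/43) = 9888/43.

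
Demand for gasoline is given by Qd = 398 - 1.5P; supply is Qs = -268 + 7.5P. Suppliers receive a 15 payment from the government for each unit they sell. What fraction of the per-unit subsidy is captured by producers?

Producer share = 1/6

Pre-subsidy: 398 - 1.5P = -268 + 7.5P gives P* = 74, Q* = 287.
With the subsidy, sellers receive Ps = Pb + 15 for each unit, where Pb is the price buyers pay.
Supply in terms of Pb becomes Qs = -268 + 7.5(Pb + 15) = -155.5 + 7.5Pb. Setting this equal to demand: 398 - 1.5Pb = -155.5 + 7.5Pb, so Pb = 61.5.
Sellers receive Ps = 61.5 + 15 = 76.5; Q' = 398 − 1.5·61.5 = 305.75.
Buyers' price falls by P* − Pb = 74 − 61.5 = 12.5; sellers' price rises by Ps − P* = 76.5 − 74 = 2.5.
So producers capture 2.5/15 = 1/6 of each unit of subsidy.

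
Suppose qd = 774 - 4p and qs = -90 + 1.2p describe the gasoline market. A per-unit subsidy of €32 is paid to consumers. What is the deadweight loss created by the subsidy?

Pre-subsidy: 774 - 4p = -90 + 1.2p gives p* = 2160/13, q* = 1422/13.
With the rebate, buyers effectively pay pb = ps − 32, where ps is the price sellers receive.
Demand in terms of ps becomes qd = 774 − 4(ps − 32) = 902 - 4ps. Setting this equal to supply: 902 - 4ps = -90 + 1.2ps, so ps = 2480/13.
Buyers pay pb = 2480/13 − 32 = 2064/13; q' = -90 + 1.2·(2480/13) = 1806/13.
The subsidy expands output by 1806/13 − 1422/13 = 384/13 past the efficient level; on those units the gap between marginal cost and willingness to pay runs from 0 up to 32.
DWL = ½ × 32 × 384/13 = 6144/13.

Deadweight loss = 6144/13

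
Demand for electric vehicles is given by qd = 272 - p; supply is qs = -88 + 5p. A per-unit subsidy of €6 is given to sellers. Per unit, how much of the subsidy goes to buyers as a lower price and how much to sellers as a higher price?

Buyers gain €5 per unit; sellers gain €1 per unit

Pre-subsidy: 272 - p = -88 + 5p gives p* = 60, q* = 212.
With the subsidy, sellers receive ps = pb + 6 for each unit, where pb is the price buyers pay.
Supply in terms of pb becomes qs = -88 + 5(pb + 6) = -58 + 5pb. Setting this equal to demand: 272 - pb = -58 + 5pb, so pb = 55.
Sellers receive ps = 55 + 6 = 61; q' = 272 − 1·55 = 217.
Buyers' price falls by p* − pb = 60 − 55 = 5; sellers' price rises by ps − p* = 61 − 60 = 1.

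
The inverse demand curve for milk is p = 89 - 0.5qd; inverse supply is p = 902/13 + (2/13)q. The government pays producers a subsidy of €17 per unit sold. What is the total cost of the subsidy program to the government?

Government cost = €952

Pre-subsidy: 89 - 0.5q = 902/13 + (2/13)q gives q* = 30 and p* = 74.
With the subsidy, sellers receive ps = pb + 17 for each unit, where pb is the price buyers pay.
On the curves, pb = 89 - 0.5q and ps = 902/13 + (2/13)q; the wedge ps − pb = 17 gives 902/13 + (2/13)q − (89 - 0.5q) = 17, so q' = 56.
Then pb = 89 − 0.5·56 = 61 and ps = 902/13 + (2/13)·56 = 78.
Government outlay = subsidy × quantity = 17 × 56 = 952.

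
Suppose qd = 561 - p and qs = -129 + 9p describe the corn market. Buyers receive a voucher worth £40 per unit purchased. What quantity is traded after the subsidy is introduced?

q' = 528

Pre-subsidy: 561 - p = -129 + 9p gives p* = 69, q* = 492.
With the rebate, buyers effectively pay pb = ps − 40, where ps is the price sellers receive.
Demand in terms of ps becomes qd = 561 − 1(ps − 40) = 601 - ps. Setting this equal to supply: 601 - ps = -129 + 9ps, so ps = 73.
Buyers pay pb = 73 − 40 = 33; q' = -129 + 9·73 = 528.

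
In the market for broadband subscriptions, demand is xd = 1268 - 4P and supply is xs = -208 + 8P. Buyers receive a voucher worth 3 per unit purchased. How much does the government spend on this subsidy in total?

Government cost = 2352

Pre-subsidy: 1268 - 4P = -208 + 8P gives P* = 123, x* = 776.
With the rebate, buyers effectively pay Pb = Ps − 3, where Ps is the price sellers receive.
Demand in terms of Ps becomes xd = 1268 − 4(Ps − 3) = 1280 - 4Ps. Setting this equal to supply: 1280 - 4Ps = -208 + 8Ps, so Ps = 124.
Buyers pay Pb = 124 − 3 = 121; x' = -208 + 8·124 = 784.
Government outlay = subsidy × quantity = 3 × 784 = 2352.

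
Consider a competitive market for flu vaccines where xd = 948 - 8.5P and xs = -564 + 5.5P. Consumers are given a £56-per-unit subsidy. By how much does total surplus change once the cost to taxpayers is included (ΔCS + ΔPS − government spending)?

Pre-subsidy: 948 - 8.5P = -564 + 5.5P gives P* = 108, x* = 30.
With the rebate, buyers effectively pay Pb = Ps − 56, where Ps is the price sellers receive.
Demand in terms of Ps becomes xd = 948 − 8.5(Ps − 56) = 1424 - 8.5Ps. Setting this equal to supply: 1424 - 8.5Ps = -564 + 5.5Ps, so Ps = 142.
Buyers pay Pb = 142 − 56 = 86; x' = -564 + 5.5·142 = 217.
ΔCS = ½(30 + 217)(108 − 86) = 2717; ΔPS = ½(30 + 217)(142 − 108) = 4199.
Government spending = 56 × 217 = 12152.
Net change = 2717 + 4199 − 12152 = -5236. The loss equals the DWL triangle ½·56·187.

Net change in total surplus = -£5236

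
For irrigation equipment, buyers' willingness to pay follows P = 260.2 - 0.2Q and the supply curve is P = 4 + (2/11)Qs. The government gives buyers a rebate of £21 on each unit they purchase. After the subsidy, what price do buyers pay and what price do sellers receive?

Pre-subsidy: 260.2 - 0.2Q = 4 + (2/11)Q gives Q* = 671 and P* = 126.
With the rebate, buyers effectively pay Pb = Ps − 21, where Ps is the price sellers receive.
On the curves, Pb = 260.2 - 0.2Q and Ps = 4 + (2/11)Q; the wedge Ps − Pb = 21 gives 4 + (2/11)Q − (260.2 - 0.2Q) = 21, so Q' = 726.
Then Pb = 260.2 − 0.2·726 = 115 and Ps = 4 + (2/11)·726 = 136.

Buyers pay £115; sellers receive £136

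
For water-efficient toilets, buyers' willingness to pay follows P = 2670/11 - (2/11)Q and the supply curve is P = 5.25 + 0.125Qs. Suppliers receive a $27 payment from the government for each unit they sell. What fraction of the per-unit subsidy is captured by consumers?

Consumer share = 16/27

Pre-subsidy: 2670/11 - (2/11)Q = 5.25 + 0.125Q gives Q* = 774 and P* = 102.
With the subsidy, sellers receive Ps = Pb + 27 for each unit, where Pb is the price buyers pay.
On the curves, Pb = 2670/11 - (2/11)Q and Ps = 5.25 + 0.125Q; the wedge Ps − Pb = 27 gives 5.25 + 0.125Q − (2670/11 - (2/11)Q) = 27, so Q' = 862.
Then Pb = 2670/11 − (2/11)·862 = 86 and Ps = 5.25 + 0.125·862 = 113.
Buyers' price falls by P* − Pb = 102 − 86 = 16; sellers' price rises by Ps − P* = 113 − 102 = 11.
So consumers capture 16/27 = 16/27 of each unit of subsidy.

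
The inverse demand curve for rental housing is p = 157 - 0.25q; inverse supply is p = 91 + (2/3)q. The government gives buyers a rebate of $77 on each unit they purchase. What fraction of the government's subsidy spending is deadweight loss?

Pre-subsidy: 157 - 0.25q = 91 + (2/3)q gives q* = 72 and p* = 139.
With the rebate, buyers effectively pay pb = ps − 77, where ps is the price sellers receive.
On the curves, pb = 157 - 0.25q and ps = 91 + (2/3)q; the wedge ps − pb = 77 gives 91 + (2/3)q − (157 - 0.25q) = 77, so q' = 156.
Then pb = 157 − 0.25·156 = 118 and ps = 91 + (2/3)·156 = 195.
ΔCS = ½(72 + 156)(139 − 118) = 2394; ΔPS = ½(72 + 156)(195 − 139) = 6384.
Government spending = 77 × 156 = 12012.
DWL = ½ × 77 × (156 − 72) = 3234; fraction = 3234 / 12012 = 7/26.

DWL / government spending = 7/26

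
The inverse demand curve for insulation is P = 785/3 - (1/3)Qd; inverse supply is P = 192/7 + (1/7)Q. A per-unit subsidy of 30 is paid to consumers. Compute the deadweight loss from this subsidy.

Deadweight loss = 945

Pre-subsidy: 785/3 - (1/3)Q = 192/7 + (1/7)Q gives Q* = 491.9 and P* = 97.7.
With the rebate, buyers effectively pay Pb = Ps − 30, where Ps is the price sellers receive.
On the curves, Pb = 785/3 - (1/3)Q and Ps = 192/7 + (1/7)Q; the wedge Ps − Pb = 30 gives 192/7 + (1/7)Q − (785/3 - (1/3)Q) = 30, so Q' = 554.9.
Then Pb = 785/3 − (1/3)·554.9 = 76.7 and Ps = 192/7 + (1/7)·554.9 = 106.7.
The subsidy expands output by 554.9 − 491.9 = 63 past the efficient level; on those units the gap between marginal cost and willingness to pay runs from 0 up to 30.
DWL = ½ × 30 × 63 = 945.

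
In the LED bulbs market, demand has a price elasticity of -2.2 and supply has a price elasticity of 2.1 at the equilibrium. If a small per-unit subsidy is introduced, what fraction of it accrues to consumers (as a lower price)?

Consumer share = 21/43

For a small subsidy around the equilibrium, the benefit split depends on the relative slopes, which at a point are proportional to the elasticities.
Buyer share = εs/(εs + |εd|) = 2.1/(2.1 + 2.2) = 21/43; seller share = |εd|/(εs + |εd|) = 22/43.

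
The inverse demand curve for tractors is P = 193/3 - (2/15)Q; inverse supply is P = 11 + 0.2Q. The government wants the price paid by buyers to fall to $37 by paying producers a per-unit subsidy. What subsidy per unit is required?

Required subsidy s = $15 per unit

At a buyer price of 37, quantity demanded is 482.5 − 7.5·37 = 205.
Sellers supply 205 only when they receive Ps = 11 + 0.2·205 = 52.
s = Ps − Pb = 52 − 37 = 15.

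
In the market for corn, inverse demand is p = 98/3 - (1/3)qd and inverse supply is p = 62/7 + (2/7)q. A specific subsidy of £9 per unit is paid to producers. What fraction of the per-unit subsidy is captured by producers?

Pre-subsidy: 98/3 - (1/3)q = 62/7 + (2/7)q gives q* = 500/13 and p* = 258/13.
With the subsidy, sellers receive ps = pb + 9 for each unit, where pb is the price buyers pay.
On the curves, pb = 98/3 - (1/3)q and ps = 62/7 + (2/7)q; the wedge ps − pb = 9 gives 62/7 + (2/7)q − (98/3 - (1/3)q) = 9, so q' = 53.
Then pb = 98/3 − (1/3)·53 = 15 and ps = 62/7 + (2/7)·53 = 24.
Buyers' price falls by p* − pb = 258/13 − 15 = 63/13; sellers' price rises by ps − p* = 24 − 258/13 = 54/13.
So producers capture (54/13)/9 = 6/13 of each unit of subsidy.

Producer share = 6/13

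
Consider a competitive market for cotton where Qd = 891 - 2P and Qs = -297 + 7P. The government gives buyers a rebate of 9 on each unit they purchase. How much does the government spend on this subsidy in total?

Government cost = 5769

Pre-subsidy: 891 - 2P = -297 + 7P gives P* = 132, Q* = 627.
With the rebate, buyers effectively pay Pb = Ps − 9, where Ps is the price sellers receive.
Demand in terms of Ps becomes Qd = 891 − 2(Ps − 9) = 909 - 2Ps. Setting this equal to supply: 909 - 2Ps = -297 + 7Ps, so Ps = 134.
Buyers pay Pb = 134 − 9 = 125; Q' = -297 + 7·134 = 641.
Government outlay = subsidy × quantity = 9 × 641 = 5769.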